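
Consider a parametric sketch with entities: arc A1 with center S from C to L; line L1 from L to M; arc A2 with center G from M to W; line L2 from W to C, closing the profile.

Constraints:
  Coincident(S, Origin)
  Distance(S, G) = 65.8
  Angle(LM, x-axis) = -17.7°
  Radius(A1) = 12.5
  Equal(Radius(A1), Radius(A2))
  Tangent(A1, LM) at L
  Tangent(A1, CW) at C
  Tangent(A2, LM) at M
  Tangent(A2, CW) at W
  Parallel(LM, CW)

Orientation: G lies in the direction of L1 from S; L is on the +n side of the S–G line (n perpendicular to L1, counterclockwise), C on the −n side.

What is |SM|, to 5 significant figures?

66.977

The slot axis is L1's direction at -17.7°, so u = (cos -17.7°, sin -17.7°) = (0.95266, -0.30403) and n = (−sin -17.7°, cos -17.7°) = (0.30403, 0.95266). S is at the origin and G lies 65.8 along u from S, so G = 65.8·u = (62.685, -20.005). Tangency of A1 to both parallel lines with radius 12.5 puts L and C at S ± 12.5·n: L = (3.8004, 11.908), C = (-3.8004, -11.908). Equal radii place M and W the same way about G: M = G + 12.5·n = (66.486, -8.0971), W = G − 12.5·n = (58.885, -31.914). Then |SM| = |M − S| = 66.977.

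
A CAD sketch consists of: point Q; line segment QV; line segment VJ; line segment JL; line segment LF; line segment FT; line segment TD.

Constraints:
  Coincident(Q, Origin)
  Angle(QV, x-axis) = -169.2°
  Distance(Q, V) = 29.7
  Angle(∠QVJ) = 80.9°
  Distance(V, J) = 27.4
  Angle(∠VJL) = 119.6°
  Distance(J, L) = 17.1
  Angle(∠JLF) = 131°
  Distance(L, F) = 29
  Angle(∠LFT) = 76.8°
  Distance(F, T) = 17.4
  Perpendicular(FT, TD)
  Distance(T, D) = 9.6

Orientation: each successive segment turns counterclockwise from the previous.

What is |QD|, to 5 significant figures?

12.868

Q is at the origin; QV runs at -169.2° with length 29.7, so V = (-29.174, -5.5652). ∠QVJ = 80.9° gives VJ at -70.100° from the x-axis; with |VJ| = 27.4, J = (-19.848, -31.329). ∠VJL = 119.6° gives JL at -9.7000° from the x-axis; with |JL| = 17.1, L = (-2.9920, -34.210). ∠JLF = 131.0° gives LF at 39.300° from the x-axis; with |LF| = 29.0, F = (19.449, -15.842). ∠LFT = 76.8° gives FT at 142.50° from the x-axis; with |FT| = 17.4, T = (5.6450, -5.2498). The perpendicularity gives TD at right angles to FT, so TD runs at -127.50°; with |TD| = 9.6, D = (-0.19909, -12.866). Then |QD| = |D − Q| = 12.868.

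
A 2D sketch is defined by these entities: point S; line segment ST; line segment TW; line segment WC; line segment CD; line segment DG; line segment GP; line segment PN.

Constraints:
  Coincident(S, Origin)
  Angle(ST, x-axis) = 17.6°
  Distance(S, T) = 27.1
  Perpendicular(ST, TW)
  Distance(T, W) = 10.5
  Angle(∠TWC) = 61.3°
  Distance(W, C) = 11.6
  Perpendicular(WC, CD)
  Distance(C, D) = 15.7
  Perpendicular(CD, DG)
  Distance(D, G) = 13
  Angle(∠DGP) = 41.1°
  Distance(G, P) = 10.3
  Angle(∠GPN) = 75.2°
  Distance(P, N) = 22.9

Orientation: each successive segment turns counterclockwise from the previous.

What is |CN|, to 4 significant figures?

29.86

S is at the origin; ST runs at 17.6° with length 27.1, so T = (25.83, 8.194). ST is perpendicular to TW, so TW runs at 107.6°; with |TW| = 10.5, W = (22.66, 18.20). ∠TWC = 61.3° gives WC at -133.7° from the x-axis; with |WC| = 11.6, C = (14.64, 9.816). The perpendicularity gives CD at right angles to WC, so CD runs at -43.70°; with |CD| = 15.7, D = (25.99, -1.031). The perpendicularity gives DG at right angles to CD, so DG runs at 46.30°; with |DG| = 13.0, G = (34.97, 8.368). ∠DGP = 41.1° gives GP at -174.8° from the x-axis; with |GP| = 10.3, P = (24.72, 7.435). ∠GPN = 75.2° gives PN at -70.00° from the x-axis; with |PN| = 22.9, N = (32.55, -14.08). Then |CN| = |N − C| = 29.86.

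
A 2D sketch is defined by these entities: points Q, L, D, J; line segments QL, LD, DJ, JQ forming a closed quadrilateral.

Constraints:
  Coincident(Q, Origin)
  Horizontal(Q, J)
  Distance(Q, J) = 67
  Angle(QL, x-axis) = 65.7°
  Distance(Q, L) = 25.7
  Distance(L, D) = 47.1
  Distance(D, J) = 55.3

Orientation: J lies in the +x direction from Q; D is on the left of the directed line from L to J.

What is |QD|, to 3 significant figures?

70.8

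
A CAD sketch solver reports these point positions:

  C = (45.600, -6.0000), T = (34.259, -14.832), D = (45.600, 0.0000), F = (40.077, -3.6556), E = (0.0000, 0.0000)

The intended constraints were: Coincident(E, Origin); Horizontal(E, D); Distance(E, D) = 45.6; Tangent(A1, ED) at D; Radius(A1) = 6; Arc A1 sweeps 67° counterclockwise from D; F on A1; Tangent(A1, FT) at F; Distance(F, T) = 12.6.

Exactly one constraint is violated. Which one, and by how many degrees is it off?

Tangent(A1, FT) at F — off by 4.50°.

E = (0.00, 0.00) ✓; E.y = 0.00, D.y = 0.00 ✓; |ED| = 45.60 ✓; ∠(CD, DE) = 90.00° ✓; |CD| = 6.000 ✓; bearing(C→F) − bearing(C→D) = 67.00° ✓; |CF| = 6.000 ✓; ∠(CF, FT) = 94.50° ✗; |FT| = 12.60 ✓.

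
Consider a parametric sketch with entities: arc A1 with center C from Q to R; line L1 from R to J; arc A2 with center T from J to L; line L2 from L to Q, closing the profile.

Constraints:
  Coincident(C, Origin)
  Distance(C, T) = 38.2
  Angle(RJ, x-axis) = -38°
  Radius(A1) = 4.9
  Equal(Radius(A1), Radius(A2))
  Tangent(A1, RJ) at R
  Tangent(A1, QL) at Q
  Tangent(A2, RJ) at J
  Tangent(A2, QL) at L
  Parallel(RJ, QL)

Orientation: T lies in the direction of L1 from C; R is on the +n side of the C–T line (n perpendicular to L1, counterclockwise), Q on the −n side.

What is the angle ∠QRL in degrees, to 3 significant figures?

75.6°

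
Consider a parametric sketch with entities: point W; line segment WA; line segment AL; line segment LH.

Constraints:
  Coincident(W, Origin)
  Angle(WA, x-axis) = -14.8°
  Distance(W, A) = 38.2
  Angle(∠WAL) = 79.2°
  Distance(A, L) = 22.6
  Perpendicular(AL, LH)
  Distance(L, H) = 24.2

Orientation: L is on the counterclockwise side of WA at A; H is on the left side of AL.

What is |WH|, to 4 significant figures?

20.40

W is at the origin; WA runs at -14.8° with length 38.2, so A = 38.2·(cos -14.8°, sin -14.8°) = (36.93, -9.758). ∠WAL = 79.2°, so AL runs at -14.8° + (180° − 79.2°) = 86.00° from the x-axis; with |AL| = 22.6, L = A + 22.6·(cos 86.00°, sin 86.00°) = (38.51, 12.79). AL is perpendicular to LH; with |LH| = 24.2 on the left of AL, H = L + 24.2·(-0.9976, 0.06976) = (14.37, 14.48). Then |WH| = |H − W| = 20.40.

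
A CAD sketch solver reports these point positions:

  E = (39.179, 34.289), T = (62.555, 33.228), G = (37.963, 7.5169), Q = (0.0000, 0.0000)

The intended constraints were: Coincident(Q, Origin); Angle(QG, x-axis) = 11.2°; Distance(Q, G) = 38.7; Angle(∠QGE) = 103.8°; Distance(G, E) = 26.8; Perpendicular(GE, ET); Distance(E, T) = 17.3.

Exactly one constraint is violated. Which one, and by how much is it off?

Distance(E, T) = 17.3 — off by 6.10.

Q = (0.00, 0.00) ✓; QG at 11.20° ✓; |QG| = 38.70 ✓; ∠QGE = 103.8° ✓; |GE| = 26.80 ✓; ∠(GE, ET) = 90.00° ✓; |ET| = 23.40 ✗.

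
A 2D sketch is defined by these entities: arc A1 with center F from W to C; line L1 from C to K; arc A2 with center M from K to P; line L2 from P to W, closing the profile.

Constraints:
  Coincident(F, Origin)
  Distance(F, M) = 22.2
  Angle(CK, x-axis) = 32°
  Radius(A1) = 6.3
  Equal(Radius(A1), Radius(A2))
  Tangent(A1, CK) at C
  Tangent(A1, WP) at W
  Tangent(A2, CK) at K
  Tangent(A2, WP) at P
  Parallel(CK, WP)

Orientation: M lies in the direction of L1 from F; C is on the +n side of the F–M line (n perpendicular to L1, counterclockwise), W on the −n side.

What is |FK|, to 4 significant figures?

23.08

Tangency of A1 to both parallel lines with radius 6.3 puts C and W at F ± 6.3·n: C = (-3.338, 5.343), W = (3.338, -5.343). Equal radii place K and P the same way about M: K = M + 6.3·n = (15.49, 17.11), P = M − 6.3·n = (22.17, 6.422). Then |FK| = |K − F| = 23.08.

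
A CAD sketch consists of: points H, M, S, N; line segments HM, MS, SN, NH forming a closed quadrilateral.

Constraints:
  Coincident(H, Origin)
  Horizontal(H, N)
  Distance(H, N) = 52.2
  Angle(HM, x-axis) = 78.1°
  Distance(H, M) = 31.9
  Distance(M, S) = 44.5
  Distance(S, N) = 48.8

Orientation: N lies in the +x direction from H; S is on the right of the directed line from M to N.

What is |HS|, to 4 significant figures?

14.26

Checks: |MS| = 44.50 ✓; |SN| = 48.80 ✓.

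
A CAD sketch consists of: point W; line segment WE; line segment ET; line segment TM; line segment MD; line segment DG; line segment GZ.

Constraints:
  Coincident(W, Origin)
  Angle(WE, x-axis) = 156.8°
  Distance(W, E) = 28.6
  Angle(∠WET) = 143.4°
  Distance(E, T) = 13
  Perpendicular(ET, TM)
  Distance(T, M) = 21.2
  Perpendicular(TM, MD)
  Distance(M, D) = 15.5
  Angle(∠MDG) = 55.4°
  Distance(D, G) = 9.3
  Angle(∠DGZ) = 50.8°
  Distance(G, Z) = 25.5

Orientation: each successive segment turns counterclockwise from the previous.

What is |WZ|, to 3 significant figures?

39.0

W is at the origin; WE runs at 156.8° with length 28.6, so E = (-26.3, 11.3). ∠WET = 143.4° gives ET at -167° from the x-axis; with |ET| = 13.0, T = (-38.9, 8.25). The perpendicularity gives TM at right angles to ET, so TM runs at -76.6°; with |TM| = 21.2, M = (-34.0, -12.4). TM is perpendicular to MD, so MD runs at 13.4°; with |MD| = 15.5, D = (-18.9, -8.78). ∠MDG = 55.4° gives DG at 138° from the x-axis; with |DG| = 9.3, G = (-25.9, -2.55). ∠DGZ = 50.8° gives GZ at -92.8° from the x-axis; with |GZ| = 25.5, Z = (-27.1, -28.0). Then |WZ| = |Z − W| = 39.0.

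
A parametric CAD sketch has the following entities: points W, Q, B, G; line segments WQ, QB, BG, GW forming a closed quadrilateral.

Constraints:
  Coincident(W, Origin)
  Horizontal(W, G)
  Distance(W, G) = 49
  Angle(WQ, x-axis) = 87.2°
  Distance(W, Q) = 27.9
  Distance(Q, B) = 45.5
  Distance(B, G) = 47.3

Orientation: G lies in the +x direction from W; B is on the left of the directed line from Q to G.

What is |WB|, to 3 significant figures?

63.4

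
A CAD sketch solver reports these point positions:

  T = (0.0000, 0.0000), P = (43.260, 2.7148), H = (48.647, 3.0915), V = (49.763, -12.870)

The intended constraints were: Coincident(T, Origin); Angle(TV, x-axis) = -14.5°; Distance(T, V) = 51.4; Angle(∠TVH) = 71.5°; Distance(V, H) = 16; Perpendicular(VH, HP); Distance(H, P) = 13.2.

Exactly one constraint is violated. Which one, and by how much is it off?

Distance(H, P) = 13.2 — off by 7.80.

T = (0.00, 0.00) ✓; TV at -14.50° ✓; |TV| = 51.40 ✓; ∠TVH = 71.50° ✓; |VH| = 16.00 ✓; ∠(VH, HP) = 90.00° ✓; |HP| = 5.400 ✗.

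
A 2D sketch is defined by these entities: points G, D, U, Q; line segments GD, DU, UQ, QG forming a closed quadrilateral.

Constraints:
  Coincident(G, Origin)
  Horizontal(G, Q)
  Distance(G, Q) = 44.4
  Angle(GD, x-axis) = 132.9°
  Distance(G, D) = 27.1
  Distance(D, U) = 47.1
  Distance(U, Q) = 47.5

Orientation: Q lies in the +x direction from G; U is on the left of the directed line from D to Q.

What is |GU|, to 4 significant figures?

48.17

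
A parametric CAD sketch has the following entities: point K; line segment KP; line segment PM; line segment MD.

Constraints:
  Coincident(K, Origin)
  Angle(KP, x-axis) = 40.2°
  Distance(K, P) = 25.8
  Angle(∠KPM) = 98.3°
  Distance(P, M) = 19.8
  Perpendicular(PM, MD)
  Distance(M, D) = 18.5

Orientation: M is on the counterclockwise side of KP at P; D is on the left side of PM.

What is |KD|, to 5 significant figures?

24.552

∠KPM = 98.3°, so PM runs at 40.2° + (180° − 98.3°) = 121.90° from the x-axis; with |PM| = 19.8, M = P + 19.8·(cos 121.90°, sin 121.90°) = (9.2429, 33.462). The perpendicularity gives MD at right angles to PM; with |MD| = 18.5 on the left of PM, D = M + 18.5·(-0.84897, -0.52844) = (-6.4631, 23.686). Then |KD| = |D − K| = 24.552.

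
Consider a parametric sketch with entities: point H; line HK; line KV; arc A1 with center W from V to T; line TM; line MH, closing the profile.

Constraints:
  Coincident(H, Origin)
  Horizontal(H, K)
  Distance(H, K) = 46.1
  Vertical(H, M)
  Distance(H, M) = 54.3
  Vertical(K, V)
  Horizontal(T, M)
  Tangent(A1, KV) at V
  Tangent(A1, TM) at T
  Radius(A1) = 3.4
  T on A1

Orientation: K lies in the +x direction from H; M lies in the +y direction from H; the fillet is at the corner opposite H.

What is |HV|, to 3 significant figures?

68.7

H is at the origin; HK is horizontal with |HK| = 46.1 and K on the +x side, so K = (46.1, 0.00). H and M share the same x with |HM| = 54.3 and M on the +y side, so M = (0.00, 54.3). The virtual corner opposite H is at (46.1, 54.3). Since A1 is tangent to KV there, WV ⟂ KV and tangency of A1 to TM means the radius WT is perpendicular to TM, with radius 3.4, so the center W sits 3.4 in from both sides at W = (42.7, 50.9). That places the tangent points at V = (46.1, 50.9) on KV and T = (42.7, 54.3) on TM. Then |HV| = |V − H| = 68.7.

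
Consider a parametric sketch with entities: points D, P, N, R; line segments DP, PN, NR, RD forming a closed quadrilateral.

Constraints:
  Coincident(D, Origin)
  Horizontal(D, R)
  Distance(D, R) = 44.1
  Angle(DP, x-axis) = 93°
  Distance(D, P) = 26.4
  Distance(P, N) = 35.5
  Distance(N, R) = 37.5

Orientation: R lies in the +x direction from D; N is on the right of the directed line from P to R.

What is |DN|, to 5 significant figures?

10.955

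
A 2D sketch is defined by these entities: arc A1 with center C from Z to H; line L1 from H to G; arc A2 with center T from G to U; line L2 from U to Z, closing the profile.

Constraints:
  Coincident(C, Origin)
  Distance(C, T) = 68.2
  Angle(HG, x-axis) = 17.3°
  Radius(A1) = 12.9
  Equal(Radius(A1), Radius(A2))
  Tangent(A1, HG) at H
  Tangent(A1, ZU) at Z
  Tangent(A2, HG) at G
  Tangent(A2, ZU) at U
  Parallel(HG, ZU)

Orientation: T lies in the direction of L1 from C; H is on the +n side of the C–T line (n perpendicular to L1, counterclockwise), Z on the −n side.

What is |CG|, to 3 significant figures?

69.4

Tangency of A1 to both parallel lines with radius 12.9 puts H and Z at C ± 12.9·n: H = (-3.84, 12.3), Z = (3.84, -12.3). Equal radii place G and U the same way about T: G = T + 12.9·n = (61.3, 32.6), U = T − 12.9·n = (69.0, 7.96). Then |CG| = |G − C| = 69.4.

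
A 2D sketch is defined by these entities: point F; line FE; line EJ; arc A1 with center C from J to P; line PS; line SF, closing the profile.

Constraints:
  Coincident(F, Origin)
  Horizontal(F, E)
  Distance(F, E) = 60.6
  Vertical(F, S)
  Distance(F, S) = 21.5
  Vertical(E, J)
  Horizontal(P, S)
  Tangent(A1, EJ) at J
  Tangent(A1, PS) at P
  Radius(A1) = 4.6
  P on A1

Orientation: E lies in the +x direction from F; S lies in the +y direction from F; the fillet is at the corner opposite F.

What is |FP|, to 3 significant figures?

60.0

The virtual corner opposite F is at (60.6, 21.5). Since A1 is tangent to EJ there, CJ ⟂ EJ and since A1 is tangent to PS there, CP ⟂ PS, with radius 4.6, so the center C sits 4.6 in from both sides at C = (56.0, 16.9). That places the tangent points at J = (60.6, 16.9) on EJ and P = (56.0, 21.5) on PS. Then |FP| = |P − F| = 60.0.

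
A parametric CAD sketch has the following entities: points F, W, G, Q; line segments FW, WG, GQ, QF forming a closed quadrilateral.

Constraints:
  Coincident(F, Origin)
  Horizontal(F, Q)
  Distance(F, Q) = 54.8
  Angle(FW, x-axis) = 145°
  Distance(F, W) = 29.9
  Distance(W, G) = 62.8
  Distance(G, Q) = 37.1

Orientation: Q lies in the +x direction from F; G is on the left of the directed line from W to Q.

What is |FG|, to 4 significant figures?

48.68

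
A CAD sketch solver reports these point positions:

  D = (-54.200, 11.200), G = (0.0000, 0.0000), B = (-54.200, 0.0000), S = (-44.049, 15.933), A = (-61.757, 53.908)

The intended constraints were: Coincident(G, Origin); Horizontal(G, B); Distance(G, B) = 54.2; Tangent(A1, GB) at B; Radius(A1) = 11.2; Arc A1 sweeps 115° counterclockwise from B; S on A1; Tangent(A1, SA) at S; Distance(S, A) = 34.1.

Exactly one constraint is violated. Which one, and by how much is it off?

Distance(S, A) = 34.1 — off by 7.80.

G = (0.00, 0.00) ✓; G.y = 0.00, B.y = 0.00 ✓; |GB| = 54.20 ✓; ∠(DB, BG) = 90.00° ✓; |DB| = 11.20 ✓; bearing(D→S) − bearing(D→B) = 115.0° ✓; |DS| = 11.20 ✓; ∠(DS, SA) = 90.00° ✓; |SA| = 41.90 ✗.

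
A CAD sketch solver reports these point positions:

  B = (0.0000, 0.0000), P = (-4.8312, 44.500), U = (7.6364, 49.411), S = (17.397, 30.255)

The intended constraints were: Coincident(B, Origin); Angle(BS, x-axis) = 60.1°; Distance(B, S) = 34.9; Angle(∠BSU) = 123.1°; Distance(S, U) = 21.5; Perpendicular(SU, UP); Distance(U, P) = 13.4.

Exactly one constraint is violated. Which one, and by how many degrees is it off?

Perpendicular(SU, UP) — off by 5.50°.

B = (0.00, 0.00) ✓; BS at 60.10° ✓; |BS| = 34.90 ✓; ∠BSU = 123.1° ✓; |SU| = 21.50 ✓; ∠(SU, UP) = 84.50° ✗; |UP| = 13.40 ✓.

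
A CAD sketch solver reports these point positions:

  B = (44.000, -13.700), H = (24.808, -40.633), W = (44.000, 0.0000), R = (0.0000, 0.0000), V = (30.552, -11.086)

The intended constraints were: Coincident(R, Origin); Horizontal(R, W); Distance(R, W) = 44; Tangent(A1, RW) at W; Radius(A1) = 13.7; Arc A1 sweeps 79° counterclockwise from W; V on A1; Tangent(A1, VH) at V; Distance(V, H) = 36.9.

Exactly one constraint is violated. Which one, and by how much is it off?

Distance(V, H) = 36.9 — off by 6.80.

R = (0.00, 0.00) ✓; R.y = 0.00, W.y = 0.00 ✓; |RW| = 44.00 ✓; ∠(BW, WR) = 90.00° ✓; |BW| = 13.70 ✓; bearing(B→V) − bearing(B→W) = 79.00° ✓; |BV| = 13.70 ✓; ∠(BV, VH) = 90.00° ✓; |VH| = 30.10 ✗.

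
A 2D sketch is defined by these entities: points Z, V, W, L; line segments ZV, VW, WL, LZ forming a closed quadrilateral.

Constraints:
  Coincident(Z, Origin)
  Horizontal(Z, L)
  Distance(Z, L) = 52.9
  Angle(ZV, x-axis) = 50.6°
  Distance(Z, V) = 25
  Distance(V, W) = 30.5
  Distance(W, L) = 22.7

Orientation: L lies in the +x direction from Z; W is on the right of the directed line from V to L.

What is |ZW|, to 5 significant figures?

32.073

Checks: |VW| = 30.50 ✓; |WL| = 22.70 ✓.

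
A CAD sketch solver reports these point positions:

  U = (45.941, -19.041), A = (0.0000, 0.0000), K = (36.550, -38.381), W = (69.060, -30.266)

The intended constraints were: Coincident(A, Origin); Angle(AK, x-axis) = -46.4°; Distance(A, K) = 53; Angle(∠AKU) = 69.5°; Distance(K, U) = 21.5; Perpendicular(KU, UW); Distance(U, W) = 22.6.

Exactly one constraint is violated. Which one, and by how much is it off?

Distance(U, W) = 22.6 — off by 3.10.

A = (0.00, 0.00) ✓; AK at -46.40° ✓; |AK| = 53.00 ✓; ∠AKU = 69.50° ✓; |KU| = 21.50 ✓; ∠(KU, UW) = 90.00° ✓; |UW| = 25.70 ✗.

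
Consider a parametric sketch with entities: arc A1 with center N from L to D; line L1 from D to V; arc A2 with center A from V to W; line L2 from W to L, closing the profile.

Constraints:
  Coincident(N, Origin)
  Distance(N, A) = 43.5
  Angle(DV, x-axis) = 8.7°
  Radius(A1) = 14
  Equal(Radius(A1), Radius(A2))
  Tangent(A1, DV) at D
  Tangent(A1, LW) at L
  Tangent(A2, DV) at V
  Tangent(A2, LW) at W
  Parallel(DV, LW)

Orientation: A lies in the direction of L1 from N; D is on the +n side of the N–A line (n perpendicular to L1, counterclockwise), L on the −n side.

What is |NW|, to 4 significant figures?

45.70

The slot axis is L1's direction at 8.7°, so u = (cos 8.7°, sin 8.7°) = (0.9885, 0.1513) and n = (−sin 8.7°, cos 8.7°) = (-0.1513, 0.9885). N is at the origin and A lies 43.5 along u from N, so A = 43.5·u = (43.00, 6.580). Tangency of A1 to both parallel lines with radius 14.0 puts D and L at N ± 14.0·n: D = (-2.118, 13.84), L = (2.118, -13.84). Equal radii place V and W the same way about A: V = A + 14.0·n = (40.88, 20.42), W = A − 14.0·n = (45.12, -7.259). Then |NW| = |W − N| = 45.70.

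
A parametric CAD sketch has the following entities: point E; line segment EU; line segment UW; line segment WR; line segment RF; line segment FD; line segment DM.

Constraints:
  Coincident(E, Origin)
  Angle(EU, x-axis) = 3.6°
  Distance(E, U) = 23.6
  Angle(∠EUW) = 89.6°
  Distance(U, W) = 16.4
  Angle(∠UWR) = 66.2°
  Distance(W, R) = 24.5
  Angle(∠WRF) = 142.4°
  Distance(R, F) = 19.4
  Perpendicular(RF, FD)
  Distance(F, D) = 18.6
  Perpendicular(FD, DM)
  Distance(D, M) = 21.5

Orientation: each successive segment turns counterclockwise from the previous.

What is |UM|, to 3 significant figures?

5.11

RF is perpendicular to FD, so FD runs at -24.6°; with |FD| = 18.6, D = (9.57, -19.0). FD is perpendicular to DM, so DM runs at 65.4°; with |DM| = 21.5, M = (18.5, 0.582). Then |UM| = |M − U| = 5.11.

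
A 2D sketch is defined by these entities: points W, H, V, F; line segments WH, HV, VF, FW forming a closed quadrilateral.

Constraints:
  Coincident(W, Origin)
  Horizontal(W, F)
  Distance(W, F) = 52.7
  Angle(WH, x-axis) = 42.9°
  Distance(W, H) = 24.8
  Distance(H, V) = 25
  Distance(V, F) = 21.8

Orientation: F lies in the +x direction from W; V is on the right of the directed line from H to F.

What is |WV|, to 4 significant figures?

31.64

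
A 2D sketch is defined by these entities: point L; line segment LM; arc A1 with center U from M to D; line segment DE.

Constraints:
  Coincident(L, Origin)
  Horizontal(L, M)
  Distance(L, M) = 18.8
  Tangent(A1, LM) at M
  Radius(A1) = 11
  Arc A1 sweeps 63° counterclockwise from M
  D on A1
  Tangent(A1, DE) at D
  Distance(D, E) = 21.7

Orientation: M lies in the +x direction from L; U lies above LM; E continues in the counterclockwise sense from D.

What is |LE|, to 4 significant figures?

46.05

L is at the origin; LM is horizontal with |LM| = 18.8 and M on the +x side, so M = (18.80, 0.000). Tangency of A1 to LM means the radius UM is perpendicular to LM, so U = M + (0, 11) = (18.80, 11.00). On A1, M sits at bearing -90° from U; a 63° counterclockwise sweep puts D at bearing -27°, so D = U + 11.0·(cos -27°, sin -27°) = (28.60, 6.006). Since A1 is tangent to DE there, UD ⟂ DE, so DE runs along (−sin -27°, cos -27°); with |DE| = 21.7, E = (38.45, 25.34). Then |LE| = |E − L| = 46.05.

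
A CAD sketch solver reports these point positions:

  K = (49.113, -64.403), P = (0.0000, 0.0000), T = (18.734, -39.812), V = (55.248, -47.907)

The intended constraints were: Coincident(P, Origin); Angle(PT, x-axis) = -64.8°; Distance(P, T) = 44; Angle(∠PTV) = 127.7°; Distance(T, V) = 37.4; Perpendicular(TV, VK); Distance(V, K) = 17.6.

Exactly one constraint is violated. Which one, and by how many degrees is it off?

Perpendicular(TV, VK) — off by 7.90°.

P = (0.00, 0.00) ✓; PT at -64.80° ✓; |PT| = 44.00 ✓; ∠PTV = 127.7° ✓; |TV| = 37.40 ✓; ∠(TV, VK) = 97.90° ✗; |VK| = 17.60 ✓.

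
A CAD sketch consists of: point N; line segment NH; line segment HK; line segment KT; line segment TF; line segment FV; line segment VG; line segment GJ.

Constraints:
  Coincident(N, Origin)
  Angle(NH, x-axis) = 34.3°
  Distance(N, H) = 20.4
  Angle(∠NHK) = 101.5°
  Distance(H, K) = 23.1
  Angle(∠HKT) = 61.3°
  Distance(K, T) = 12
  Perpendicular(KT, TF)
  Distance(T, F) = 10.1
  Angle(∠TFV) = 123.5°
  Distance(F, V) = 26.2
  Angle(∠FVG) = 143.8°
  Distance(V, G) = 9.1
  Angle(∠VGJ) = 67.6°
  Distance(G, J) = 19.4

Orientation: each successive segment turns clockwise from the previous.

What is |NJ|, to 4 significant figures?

41.99

N is at the origin; NH runs at 34.3° with length 20.4, so H = (16.85, 11.50). ∠NHK = 101.5° gives HK at -44.20° from the x-axis; with |HK| = 23.1, K = (33.41, -4.609). ∠HKT = 61.3° gives KT at -162.9° from the x-axis; with |KT| = 12.0, T = (21.94, -8.137). KT is perpendicular to TF, so TF runs at 107.1°; with |TF| = 10.1, F = (18.97, 1.516). ∠TFV = 123.5° gives FV at 50.60° from the x-axis; with |FV| = 26.2, V = (35.60, 21.76). ∠FVG = 143.8° gives VG at 14.40° from the x-axis; with |VG| = 9.1, G = (44.42, 24.03). ∠VGJ = 67.6° gives GJ at -98.00° from the x-axis; with |GJ| = 19.4, J = (41.72, 4.814). Then |NJ| = |J − N| = 41.99.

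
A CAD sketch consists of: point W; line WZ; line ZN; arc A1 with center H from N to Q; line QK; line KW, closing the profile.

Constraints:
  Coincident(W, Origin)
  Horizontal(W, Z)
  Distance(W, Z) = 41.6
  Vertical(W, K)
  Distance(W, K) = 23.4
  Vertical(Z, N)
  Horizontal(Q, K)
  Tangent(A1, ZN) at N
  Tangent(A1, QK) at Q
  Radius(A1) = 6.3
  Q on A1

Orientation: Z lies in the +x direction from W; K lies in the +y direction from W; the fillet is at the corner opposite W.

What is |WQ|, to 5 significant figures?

42.352

The virtual corner opposite W is at (41.600, 23.400). Since A1 is tangent to ZN there, HN ⟂ ZN and A1 meets QK tangentially, so HQ is at right angles to QK, with radius 6.3, so the center H sits 6.3 in from both sides at H = (35.300, 17.100). That places the tangent points at N = (41.600, 17.100) on ZN and Q = (35.300, 23.400) on QK. Then |WQ| = |Q − W| = 42.352.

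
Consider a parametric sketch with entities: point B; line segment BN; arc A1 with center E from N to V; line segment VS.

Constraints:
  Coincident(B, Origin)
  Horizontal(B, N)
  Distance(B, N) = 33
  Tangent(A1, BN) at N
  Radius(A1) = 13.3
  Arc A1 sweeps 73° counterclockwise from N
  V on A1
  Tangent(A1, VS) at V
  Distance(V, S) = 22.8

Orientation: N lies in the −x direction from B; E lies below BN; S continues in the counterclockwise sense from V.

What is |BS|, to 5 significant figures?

60.980

B is at the origin; BN is horizontal with |BN| = 33.0 and N on the −x side, so N = (-33.000, 0.0000). Tangency of A1 to BN means the radius EN is perpendicular to BN, so E = N + (0, -13.3) = (-33.000, -13.300). On A1, N sits at bearing 90° from E; a 73° counterclockwise sweep puts V at bearing 163°, so V = E + 13.3·(cos 163°, sin 163°) = (-45.719, -9.4115). A1 meets VS tangentially, so EV is at right angles to VS, so VS runs along (−sin 163°, cos 163°); with |VS| = 22.8, S = (-52.385, -31.215). Then |BS| = |S − B| = 60.980.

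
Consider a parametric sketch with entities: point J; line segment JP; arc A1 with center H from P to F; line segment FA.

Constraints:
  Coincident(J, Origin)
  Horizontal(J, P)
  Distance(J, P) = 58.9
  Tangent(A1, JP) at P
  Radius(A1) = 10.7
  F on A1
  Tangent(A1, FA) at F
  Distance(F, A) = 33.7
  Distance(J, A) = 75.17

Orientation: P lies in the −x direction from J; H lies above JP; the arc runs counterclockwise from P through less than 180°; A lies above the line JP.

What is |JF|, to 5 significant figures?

50.743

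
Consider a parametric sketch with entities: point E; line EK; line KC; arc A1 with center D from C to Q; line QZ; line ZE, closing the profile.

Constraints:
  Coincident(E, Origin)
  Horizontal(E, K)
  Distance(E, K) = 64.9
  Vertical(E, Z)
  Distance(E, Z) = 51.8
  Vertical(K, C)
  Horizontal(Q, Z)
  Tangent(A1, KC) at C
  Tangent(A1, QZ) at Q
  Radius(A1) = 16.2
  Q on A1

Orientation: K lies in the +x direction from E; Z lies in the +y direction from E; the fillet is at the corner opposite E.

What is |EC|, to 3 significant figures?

74.0

E is at the origin; EK is horizontal with |EK| = 64.9 and K on the +x side, so K = (64.9, 0.00). E and Z share the same x with |EZ| = 51.8 and Z on the +y side, so Z = (0.00, 51.8). The virtual corner opposite E is at (64.9, 51.8). Tangency of A1 to KC means the radius DC is perpendicular to KC and since A1 is tangent to QZ there, DQ ⟂ QZ, with radius 16.2, so the center D sits 16.2 in from both sides at D = (48.7, 35.6). That places the tangent points at C = (64.9, 35.6) on KC and Q = (48.7, 51.8) on QZ. Then |EC| = |C − E| = 74.0.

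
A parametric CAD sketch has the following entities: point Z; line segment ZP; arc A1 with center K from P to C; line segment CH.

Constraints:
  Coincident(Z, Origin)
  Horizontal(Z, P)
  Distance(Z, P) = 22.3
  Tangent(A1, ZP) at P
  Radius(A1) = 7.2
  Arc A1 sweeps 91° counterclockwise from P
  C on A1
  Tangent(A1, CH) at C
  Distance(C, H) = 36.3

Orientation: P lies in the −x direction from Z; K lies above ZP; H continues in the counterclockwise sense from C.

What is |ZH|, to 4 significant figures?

46.37

On A1, P sits at bearing -90° from K; a 91° counterclockwise sweep puts C at bearing 1°, so C = K + 7.2·(cos 1°, sin 1°) = (-15.10, 7.326). A1 meets CH tangentially, so KC is at right angles to CH, so CH runs along (−sin 1°, cos 1°); with |CH| = 36.3, H = (-15.73, 43.62). Then |ZH| = |H − Z| = 46.37.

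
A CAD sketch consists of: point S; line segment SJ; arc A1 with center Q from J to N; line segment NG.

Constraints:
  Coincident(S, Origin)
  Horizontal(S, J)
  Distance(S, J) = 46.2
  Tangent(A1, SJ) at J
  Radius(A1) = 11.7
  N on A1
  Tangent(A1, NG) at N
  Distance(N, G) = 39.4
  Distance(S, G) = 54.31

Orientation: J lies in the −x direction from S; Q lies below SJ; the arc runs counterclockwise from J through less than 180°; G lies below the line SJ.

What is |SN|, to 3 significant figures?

58.0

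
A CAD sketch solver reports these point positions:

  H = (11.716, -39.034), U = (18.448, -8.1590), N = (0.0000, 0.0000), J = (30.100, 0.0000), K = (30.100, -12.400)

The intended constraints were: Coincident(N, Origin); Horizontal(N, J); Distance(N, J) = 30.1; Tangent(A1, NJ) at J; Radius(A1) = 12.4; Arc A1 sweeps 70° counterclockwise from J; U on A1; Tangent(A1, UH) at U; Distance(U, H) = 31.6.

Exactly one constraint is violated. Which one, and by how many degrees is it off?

Tangent(A1, UH) at U — off by 7.70°.

N = (0.00, 0.00) ✓; N.y = 0.00, J.y = 0.00 ✓; |NJ| = 30.10 ✓; ∠(KJ, JN) = 90.00° ✓; |KJ| = 12.40 ✓; bearing(K→U) − bearing(K→J) = 70.00° ✓; |KU| = 12.40 ✓; ∠(KU, UH) = 82.30° ✗; |UH| = 31.60 ✓.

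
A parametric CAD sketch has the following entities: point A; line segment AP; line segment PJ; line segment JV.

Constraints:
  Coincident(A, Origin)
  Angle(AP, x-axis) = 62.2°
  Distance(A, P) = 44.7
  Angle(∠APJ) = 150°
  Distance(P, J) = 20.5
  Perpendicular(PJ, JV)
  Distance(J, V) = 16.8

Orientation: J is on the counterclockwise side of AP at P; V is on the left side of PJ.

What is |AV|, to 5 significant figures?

59.471

A is at the origin; AP runs at 62.2° with length 44.7, so P = 44.7·(cos 62.2°, sin 62.2°) = (20.847, 39.541). ∠APJ = 150.0°, so PJ runs at 62.2° + (180° − 150.0°) = 92.200° from the x-axis; with |PJ| = 20.5, J = P + 20.5·(cos 92.200°, sin 92.200°) = (20.061, 60.026). The perpendicularity gives JV at right angles to PJ; with |JV| = 16.8 on the left of PJ, V = J + 16.8·(-0.99926, -0.038388) = (3.2729, 59.381). Then |AV| = |V − A| = 59.471.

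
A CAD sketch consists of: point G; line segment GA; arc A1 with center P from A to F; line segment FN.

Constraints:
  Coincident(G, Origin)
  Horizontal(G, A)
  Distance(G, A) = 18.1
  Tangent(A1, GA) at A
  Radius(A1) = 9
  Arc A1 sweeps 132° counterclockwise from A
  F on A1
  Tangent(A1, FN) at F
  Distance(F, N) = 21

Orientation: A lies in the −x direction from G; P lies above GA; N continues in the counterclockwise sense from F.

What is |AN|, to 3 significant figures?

31.5

G is at the origin; G and A share the same y with |GA| = 18.1 and A on the −x side, so A = (-18.1, 0.00). Since A1 is tangent to GA there, PA ⟂ GA, so P = A + (0, 9) = (-18.1, 9.00). On A1, A sits at bearing -90° from P; a 132° counterclockwise sweep puts F at bearing 42°, so F = P + 9.0·(cos 42°, sin 42°) = (-11.4, 15.0). Tangency of A1 to FN means the radius PF is perpendicular to FN, so FN runs along (−sin 42°, cos 42°); with |FN| = 21.0, N = (-25.5, 30.6). Then |AN| = |N − A| = 31.5.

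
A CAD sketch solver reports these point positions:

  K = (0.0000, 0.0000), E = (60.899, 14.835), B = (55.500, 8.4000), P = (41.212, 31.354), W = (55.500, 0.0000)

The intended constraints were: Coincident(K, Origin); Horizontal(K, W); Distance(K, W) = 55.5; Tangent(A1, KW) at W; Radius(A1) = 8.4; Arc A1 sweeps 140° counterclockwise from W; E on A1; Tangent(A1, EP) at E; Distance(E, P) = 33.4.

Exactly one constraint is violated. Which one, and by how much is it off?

Distance(E, P) = 33.4 — off by 7.70.

K = (0.00, 0.00) ✓; K.y = 0.00, W.y = 0.00 ✓; |KW| = 55.50 ✓; ∠(BW, WK) = 90.00° ✓; |BW| = 8.400 ✓; bearing(B→E) − bearing(B→W) = 140.0° ✓; |BE| = 8.400 ✓; ∠(BE, EP) = 90.00° ✓; |EP| = 25.70 ✗.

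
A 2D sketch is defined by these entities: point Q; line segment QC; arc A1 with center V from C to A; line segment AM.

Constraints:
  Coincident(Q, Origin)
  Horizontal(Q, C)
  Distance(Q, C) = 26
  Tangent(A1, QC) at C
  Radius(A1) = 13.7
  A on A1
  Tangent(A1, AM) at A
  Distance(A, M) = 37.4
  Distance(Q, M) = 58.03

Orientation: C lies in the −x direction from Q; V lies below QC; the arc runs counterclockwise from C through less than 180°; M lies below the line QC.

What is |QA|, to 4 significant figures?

43.08

Checks: ∠(VC, CQ) = 90.00° ✓; |VC| = 13.70 ✓; |VA| = 13.70 ✓; ∠(VA, AM) = 90.00° ✓; |AM| = 37.40 ✓; |QM| = 58.03 ✓.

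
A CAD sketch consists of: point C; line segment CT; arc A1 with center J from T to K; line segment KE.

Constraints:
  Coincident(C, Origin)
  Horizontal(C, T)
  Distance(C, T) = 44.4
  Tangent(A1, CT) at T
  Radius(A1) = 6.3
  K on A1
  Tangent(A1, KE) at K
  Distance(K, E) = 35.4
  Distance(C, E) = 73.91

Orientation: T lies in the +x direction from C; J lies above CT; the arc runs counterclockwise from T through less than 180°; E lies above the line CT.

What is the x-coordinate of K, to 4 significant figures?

50.16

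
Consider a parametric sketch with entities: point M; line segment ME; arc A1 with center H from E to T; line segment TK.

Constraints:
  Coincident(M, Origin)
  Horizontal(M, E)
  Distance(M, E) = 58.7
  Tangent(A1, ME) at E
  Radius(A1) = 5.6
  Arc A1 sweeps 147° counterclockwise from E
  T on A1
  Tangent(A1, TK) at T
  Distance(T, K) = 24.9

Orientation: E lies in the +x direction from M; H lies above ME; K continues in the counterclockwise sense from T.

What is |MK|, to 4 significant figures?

47.32

M is at the origin; ME is horizontal with |ME| = 58.7 and E on the +x side, so E = (58.70, 0.000). Tangency of A1 to ME means the radius HE is perpendicular to ME, so H = E + (0, 5.6) = (58.70, 5.600). On A1, E sits at bearing -90° from H; a 147° counterclockwise sweep puts T at bearing 57°, so T = H + 5.6·(cos 57°, sin 57°) = (61.75, 10.30). Tangency of A1 to TK means the radius HT is perpendicular to TK, so TK runs along (−sin 57°, cos 57°); with |TK| = 24.9, K = (40.87, 23.86). Then |MK| = |K − M| = 47.32.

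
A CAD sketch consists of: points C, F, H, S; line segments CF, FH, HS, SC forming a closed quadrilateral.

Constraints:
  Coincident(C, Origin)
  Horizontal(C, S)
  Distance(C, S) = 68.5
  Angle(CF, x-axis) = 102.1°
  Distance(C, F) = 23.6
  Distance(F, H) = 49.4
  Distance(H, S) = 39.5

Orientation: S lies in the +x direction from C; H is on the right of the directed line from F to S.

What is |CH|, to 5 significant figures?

32.608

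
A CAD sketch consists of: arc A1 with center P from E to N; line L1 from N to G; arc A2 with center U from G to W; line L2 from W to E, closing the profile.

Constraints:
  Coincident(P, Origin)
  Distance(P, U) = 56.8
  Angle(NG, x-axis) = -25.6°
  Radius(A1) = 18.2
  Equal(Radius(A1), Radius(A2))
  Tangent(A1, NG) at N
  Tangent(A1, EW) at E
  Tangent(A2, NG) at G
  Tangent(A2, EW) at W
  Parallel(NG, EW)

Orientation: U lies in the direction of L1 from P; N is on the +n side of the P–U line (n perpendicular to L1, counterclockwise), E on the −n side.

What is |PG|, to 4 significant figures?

59.64

Tangency of A1 to both parallel lines with radius 18.2 puts N and E at P ± 18.2·n: N = (7.864, 16.41), E = (-7.864, -16.41). Equal radii place G and W the same way about U: G = U + 18.2·n = (59.09, -8.129), W = U − 18.2·n = (43.36, -40.96). Then |PG| = |G − P| = 59.64.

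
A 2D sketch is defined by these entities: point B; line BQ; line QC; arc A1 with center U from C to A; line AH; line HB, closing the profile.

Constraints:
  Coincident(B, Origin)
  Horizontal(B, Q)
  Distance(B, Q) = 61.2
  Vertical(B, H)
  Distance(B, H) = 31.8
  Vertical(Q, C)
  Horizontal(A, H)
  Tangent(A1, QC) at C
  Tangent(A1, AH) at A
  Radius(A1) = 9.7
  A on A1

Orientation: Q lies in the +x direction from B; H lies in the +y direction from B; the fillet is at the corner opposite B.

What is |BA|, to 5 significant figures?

60.527

The virtual corner opposite B is at (61.200, 31.800). Since A1 is tangent to QC there, UC ⟂ QC and since A1 is tangent to AH there, UA ⟂ AH, with radius 9.7, so the center U sits 9.7 in from both sides at U = (51.500, 22.100). That places the tangent points at C = (61.200, 22.100) on QC and A = (51.500, 31.800) on AH. Then |BA| = |A − B| = 60.527.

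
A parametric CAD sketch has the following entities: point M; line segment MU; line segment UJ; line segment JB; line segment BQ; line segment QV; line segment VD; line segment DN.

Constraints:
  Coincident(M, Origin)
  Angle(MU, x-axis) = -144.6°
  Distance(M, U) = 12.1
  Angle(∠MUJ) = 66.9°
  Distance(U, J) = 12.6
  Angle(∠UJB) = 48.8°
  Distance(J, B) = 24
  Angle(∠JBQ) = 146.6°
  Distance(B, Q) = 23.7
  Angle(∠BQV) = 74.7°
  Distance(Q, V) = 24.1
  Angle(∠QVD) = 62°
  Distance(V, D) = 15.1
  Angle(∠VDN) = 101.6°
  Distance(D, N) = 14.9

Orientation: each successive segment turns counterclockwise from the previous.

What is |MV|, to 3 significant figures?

32.7

∠JBQ = 146.6° gives BQ at 133° from the x-axis; with |BQ| = 23.7, Q = (-19.4, 27.4). ∠BQV = 74.7° gives QV at -122° from the x-axis; with |QV| = 24.1, V = (-32.0, 6.84). Then |MV| = |V − M| = 32.7.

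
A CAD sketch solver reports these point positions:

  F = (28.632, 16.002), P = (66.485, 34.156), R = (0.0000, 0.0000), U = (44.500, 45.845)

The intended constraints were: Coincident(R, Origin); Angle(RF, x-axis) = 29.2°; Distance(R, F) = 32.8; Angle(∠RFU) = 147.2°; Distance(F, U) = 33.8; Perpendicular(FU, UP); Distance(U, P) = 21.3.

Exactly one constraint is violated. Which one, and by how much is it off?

Distance(U, P) = 21.3 — off by 3.60.

R = (0.00, 0.00) ✓; RF at 29.20° ✓; |RF| = 32.80 ✓; ∠RFU = 147.2° ✓; |FU| = 33.80 ✓; ∠(FU, UP) = 90.00° ✓; |UP| = 24.90 ✗.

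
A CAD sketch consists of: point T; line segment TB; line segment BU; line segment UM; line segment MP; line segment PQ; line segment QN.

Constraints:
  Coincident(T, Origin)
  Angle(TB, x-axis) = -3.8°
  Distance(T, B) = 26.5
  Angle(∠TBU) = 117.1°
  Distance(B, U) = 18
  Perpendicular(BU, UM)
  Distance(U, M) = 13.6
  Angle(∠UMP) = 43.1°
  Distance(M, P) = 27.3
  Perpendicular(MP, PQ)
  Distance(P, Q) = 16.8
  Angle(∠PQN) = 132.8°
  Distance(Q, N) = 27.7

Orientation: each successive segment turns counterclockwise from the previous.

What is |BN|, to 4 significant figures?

42.32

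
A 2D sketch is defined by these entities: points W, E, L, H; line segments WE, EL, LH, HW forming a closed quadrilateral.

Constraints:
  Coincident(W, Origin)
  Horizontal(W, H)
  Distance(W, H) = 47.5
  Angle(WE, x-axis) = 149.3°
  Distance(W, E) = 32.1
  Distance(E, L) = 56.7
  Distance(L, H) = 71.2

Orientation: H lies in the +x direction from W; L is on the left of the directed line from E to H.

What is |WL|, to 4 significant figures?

60.46

Checks: |EL| = 56.70 ✓; |LH| = 71.20 ✓.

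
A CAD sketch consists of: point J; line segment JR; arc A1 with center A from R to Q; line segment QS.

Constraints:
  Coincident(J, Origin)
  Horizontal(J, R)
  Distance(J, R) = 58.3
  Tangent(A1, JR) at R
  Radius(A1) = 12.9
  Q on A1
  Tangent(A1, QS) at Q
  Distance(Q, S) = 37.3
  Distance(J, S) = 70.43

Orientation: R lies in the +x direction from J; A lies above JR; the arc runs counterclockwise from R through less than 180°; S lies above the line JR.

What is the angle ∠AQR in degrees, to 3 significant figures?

28.2°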